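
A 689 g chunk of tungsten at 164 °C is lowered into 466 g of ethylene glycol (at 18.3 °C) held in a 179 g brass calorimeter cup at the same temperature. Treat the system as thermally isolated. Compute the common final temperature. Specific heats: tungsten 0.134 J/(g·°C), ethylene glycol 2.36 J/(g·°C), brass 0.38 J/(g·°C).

T_f ≈ 29.0 °C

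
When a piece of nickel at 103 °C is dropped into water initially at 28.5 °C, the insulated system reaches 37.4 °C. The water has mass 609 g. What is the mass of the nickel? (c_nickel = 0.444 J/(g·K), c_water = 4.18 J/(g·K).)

m ≈ 778 g

Heat lost by the nickel = heat gained by the water:
m×0.444×(103 − 37.4) = 609×4.18×(37.4 − 28.5)
29.13 m = 22656  ⇒  m ≈ 777.9 g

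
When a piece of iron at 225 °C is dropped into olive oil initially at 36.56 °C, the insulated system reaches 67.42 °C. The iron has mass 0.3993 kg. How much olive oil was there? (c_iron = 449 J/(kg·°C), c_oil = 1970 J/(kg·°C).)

m ≈ 0.465 kg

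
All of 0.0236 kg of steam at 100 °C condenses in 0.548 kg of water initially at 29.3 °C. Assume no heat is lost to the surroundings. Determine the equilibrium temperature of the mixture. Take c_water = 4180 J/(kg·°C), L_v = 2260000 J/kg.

Let T be the final temperature. ΣQ_i = 0:
steam→water at 100 °C releases m L_v = 0.0236×2260000 = 53336; condensate cools 100→T: 0.0236×4180×(T − 100) = 98.65(T − 100); water warms: 0.548×4180×(T − 29.3) = 2290.6(T − 29.3)
2389.3 T = 53336 + 9864.8 + 67116 = 130317
T ≈ 54.54 °C — below 100 °C, confirming all the steam condensed.

T_f ≈ 54.5 °C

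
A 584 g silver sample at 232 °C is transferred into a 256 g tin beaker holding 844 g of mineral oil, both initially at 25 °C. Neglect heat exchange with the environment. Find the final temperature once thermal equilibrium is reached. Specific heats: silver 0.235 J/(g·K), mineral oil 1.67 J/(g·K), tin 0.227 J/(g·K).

T_f ≈ 42.7 °C

Energy conservation, ΣQ = 0:
584*0.235*(T − 232) + 844*1.67*(T − 25) + 256*0.227*(T − 25) = 0
137.24(T − 232) + 1409.5(T − 25) + 58.11(T − 25) = 0
(137.24 + 1409.5 + 58.11) T = 137.24*232 + 1409.5*25 + 58.11*25
T = 68529/1604.8 ≈ 42.70 °C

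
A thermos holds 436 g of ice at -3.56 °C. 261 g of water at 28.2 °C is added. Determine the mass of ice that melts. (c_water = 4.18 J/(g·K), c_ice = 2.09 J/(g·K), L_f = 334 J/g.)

m_melted ≈ 82.4 g

Cooling the water to 0 °C releases 261×4.18×28.2 = 30766 J.
Of that, 436×2.09×3.56 = 3244 J goes to bring the ice to 0 °C, leaving 27522 J.
To melt every bit of ice: 436×334 = 145624 J.
That's not enough to melt it all — equilibrium is at 0 °C with ice remaining.
m_melted×334 = 27522  ⇒  m_melted ≈ 82.4 g.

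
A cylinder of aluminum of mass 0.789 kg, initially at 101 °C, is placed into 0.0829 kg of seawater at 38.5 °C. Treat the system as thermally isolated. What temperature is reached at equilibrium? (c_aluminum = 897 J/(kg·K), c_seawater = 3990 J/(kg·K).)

With ΣQ=0 the equilibrium temperature is the m·c-weighted mean:
T_f = (707.73*101 + 330.77*38.5) / (707.73 + 330.77)
    = 84216 / 1038.5 ≈ 81.09 °C

T_f ≈ 81.1 °C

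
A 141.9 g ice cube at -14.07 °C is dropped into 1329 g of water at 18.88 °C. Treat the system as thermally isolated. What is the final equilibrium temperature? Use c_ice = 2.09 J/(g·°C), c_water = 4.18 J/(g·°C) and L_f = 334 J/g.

T_f ≈ 8.7 °C

Setting the total heat transfer to zero:
warm ice to 0 °C: 141.9·2.09·(0 − (-14.07)) = 4172.8
  melt ice: 141.9·334 = 47395
  meltwater 0→T: 141.9·4.18·T = 593.14 T
  water cools: 1329·4.18·(T − 18.88) = 5555.2(T − 18.88)
6148.4 T = 104883 − 51567 = 53315
T ≈ 8.67 °C (positive, so assuming full melt was valid).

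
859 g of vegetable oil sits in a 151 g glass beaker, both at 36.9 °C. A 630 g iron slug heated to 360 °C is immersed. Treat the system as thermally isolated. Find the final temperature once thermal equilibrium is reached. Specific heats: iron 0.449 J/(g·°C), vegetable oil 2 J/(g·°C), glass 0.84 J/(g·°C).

Setting the total heat transfer to zero:
630·0.449·(T − 360) + 859·2·(T − 36.9) + 151·0.84·(T − 36.9) = 0
2127.7 T = 169908
T ≈ 79.85 °C

T_f ≈ 79.9 °C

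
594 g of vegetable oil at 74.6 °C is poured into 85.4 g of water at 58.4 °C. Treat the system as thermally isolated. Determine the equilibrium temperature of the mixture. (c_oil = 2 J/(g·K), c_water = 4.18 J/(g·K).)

T_f ≈ 70.9 °C

T_f is the heat-capacity-weighted average of the initial temperatures:
T_f = (1188×74.6 + 356.97×58.4) / (1188 + 356.97)
    = 109472 / 1545 ≈ 70.86 °C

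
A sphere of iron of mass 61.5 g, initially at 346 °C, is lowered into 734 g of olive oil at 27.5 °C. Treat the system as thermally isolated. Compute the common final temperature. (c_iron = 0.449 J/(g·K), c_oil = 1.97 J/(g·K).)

T_f ≈ 33.5 °C

T_f is the heat-capacity-weighted average of the initial temperatures:
T_f = (27.61×346 + 1446×27.5) / (27.61 + 1446)
    = 49319 / 1473.6 ≈ 33.47 °C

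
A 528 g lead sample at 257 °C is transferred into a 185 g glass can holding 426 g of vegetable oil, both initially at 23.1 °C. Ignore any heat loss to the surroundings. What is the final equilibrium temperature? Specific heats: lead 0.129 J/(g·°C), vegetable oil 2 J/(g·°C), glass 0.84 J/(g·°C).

T_f ≈ 37.9 °C

Energy conservation, ΣQ = 0:
528×0.129×(T − 257) + 426×2×(T − 23.1) + 185×0.84×(T − 23.1) = 0
68.11(T − 257) + 852(T − 23.1) + 155.4(T − 23.1) = 0
1075.5 T = 40776
T = 40776/1075.5 ≈ 37.91 °C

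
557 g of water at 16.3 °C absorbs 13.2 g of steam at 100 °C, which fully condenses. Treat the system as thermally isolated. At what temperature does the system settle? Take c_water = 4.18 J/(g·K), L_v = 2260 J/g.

Energy conservation, ΣQ = 0:
latent heat released on condensation: 13.2×2260 = 29832; condensate cools 100→T: 13.2×4.18×(T − 100) = 55.18(T − 100); water warms: 557×4.18×(T − 16.3) = 2328.3(T − 16.3)
2383.4 T = 29832 + 5517.6 + 37951 = 73300
T ≈ 30.75 °C — below 100 °C, confirming all the steam condensed.

T_f ≈ 30.8 °C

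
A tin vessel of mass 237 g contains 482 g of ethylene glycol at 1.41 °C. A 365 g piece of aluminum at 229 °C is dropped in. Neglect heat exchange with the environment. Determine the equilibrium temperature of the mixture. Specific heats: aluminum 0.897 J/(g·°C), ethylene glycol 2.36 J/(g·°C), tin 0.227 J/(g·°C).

T_f ≈ 50.5 °C

Conservation of energy gives ΣQ = 0:
365·0.897·(T − 229) + 482·2.36·(T − 1.41) + 237·0.227·(T − 1.41) = 0
(327.41 + 1137.5 + 53.8) T = 327.41·229 + 1137.5·1.41 + 53.8·1.41
T = 76656/1518.7 ≈ 50.47 °C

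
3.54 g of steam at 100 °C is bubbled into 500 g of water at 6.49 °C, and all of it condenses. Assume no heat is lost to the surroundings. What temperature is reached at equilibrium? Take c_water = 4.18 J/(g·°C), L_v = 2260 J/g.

T_f ≈ 10.9 °C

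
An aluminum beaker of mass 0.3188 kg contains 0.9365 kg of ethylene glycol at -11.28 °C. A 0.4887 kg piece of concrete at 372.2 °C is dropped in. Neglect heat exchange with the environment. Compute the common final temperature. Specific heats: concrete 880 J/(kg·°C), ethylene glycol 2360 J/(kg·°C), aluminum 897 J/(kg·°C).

With ΣQ=0 the equilibrium temperature is the m·c-weighted mean:
T_f = (430.06·372.2 + 2210.1·(-11.28) + 285.96·(-11.28)) / (430.06 + 2210.1 + 285.96)
    = 131911 / 2926.2 ≈ 45.08 °C

T_f ≈ 45.1 °C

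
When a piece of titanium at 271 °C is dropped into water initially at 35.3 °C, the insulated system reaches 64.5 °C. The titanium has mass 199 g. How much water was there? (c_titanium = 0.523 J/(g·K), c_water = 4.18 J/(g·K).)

m ≈ 176 g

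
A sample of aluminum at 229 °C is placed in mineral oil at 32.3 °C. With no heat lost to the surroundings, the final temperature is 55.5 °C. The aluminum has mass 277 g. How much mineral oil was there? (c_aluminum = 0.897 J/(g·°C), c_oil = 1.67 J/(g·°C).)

m ≈ 1110 g

Taking heat into each body as positive, Σ m c ΔT = 0:
277·0.897·(55.5 − 229) + m·1.67·(55.5 − 32.3) = 0
38.74 m = 43109
m = 43109/38.74 ≈ 1113 g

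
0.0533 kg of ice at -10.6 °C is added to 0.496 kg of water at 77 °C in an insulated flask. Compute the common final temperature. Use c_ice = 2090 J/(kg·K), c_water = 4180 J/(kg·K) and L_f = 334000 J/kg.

T_f ≈ 61.3 °C

Conservation of energy gives ΣQ = 0:
ice -10.6→0 °C: 0.0533×2090×10.6 = 1180.8; fusion: m_ice L_f = 0.0533×334000 = 17802; meltwater 0→T: 0.0533×4180×T = 222.79 T; water: 2073.3(T − 77)
2296.1 T = 159643 − 18983 = 140660
T ≈ 61.26 °C — above 0 °C, consistent with complete melting.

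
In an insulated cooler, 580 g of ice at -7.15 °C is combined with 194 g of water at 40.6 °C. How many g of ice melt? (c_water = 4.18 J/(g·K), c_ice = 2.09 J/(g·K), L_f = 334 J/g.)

m_melted ≈ 72.6 g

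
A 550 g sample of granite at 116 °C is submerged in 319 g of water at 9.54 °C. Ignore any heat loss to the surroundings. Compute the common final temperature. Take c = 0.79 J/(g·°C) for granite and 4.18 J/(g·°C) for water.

T_f ≈ 35.7 °C

T_f = Σ m_i c_i T_i / Σ m_i c_i:
T_f = (434.5·116 + 1333.4·9.54) / (434.5 + 1333.4)
    = 63123 / 1767.9 ≈ 35.70 °C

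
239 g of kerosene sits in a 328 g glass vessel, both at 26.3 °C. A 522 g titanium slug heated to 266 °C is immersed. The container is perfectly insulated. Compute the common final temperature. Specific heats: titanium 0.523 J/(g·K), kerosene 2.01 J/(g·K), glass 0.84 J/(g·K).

Net heat exchanged in the isolated system is zero:
522·0.523·(T − 266) + 239·2.01·(T − 26.3) + 328·0.84·(T − 26.3) = 0
273.01(T − 266) + 480.39(T − 26.3) + 275.52(T − 26.3) = 0
1028.9 T = 92500
T = 92500 / 1028.9 = 89.9 °C

T_f ≈ 89.9 °C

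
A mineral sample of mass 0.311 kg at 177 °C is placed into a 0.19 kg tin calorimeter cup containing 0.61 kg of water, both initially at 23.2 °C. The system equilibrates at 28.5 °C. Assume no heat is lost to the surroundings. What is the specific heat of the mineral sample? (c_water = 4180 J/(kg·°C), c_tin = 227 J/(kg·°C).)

Net heat exchanged in the isolated system is zero:
0.311×c×(28.5 − 177) + 0.61×4180×(28.5 − 23.2) + 0.19×227×(28.5 − 23.2) = 0
-46.18 c = -13743
c = -13743/-46.18 ≈ 297.6 J/(kg·°C)

c ≈ 298 J/(kg·°C)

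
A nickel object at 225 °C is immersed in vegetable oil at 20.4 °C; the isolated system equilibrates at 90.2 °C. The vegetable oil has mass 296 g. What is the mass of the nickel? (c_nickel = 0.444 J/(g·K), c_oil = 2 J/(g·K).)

Heat lost by the nickel = heat gained by the oil:
m×0.444×(225 − 90.2) = 296×2×(90.2 − 20.4)
59.85 m = 41322  ⇒  m ≈ 690.4 g

m ≈ 690 g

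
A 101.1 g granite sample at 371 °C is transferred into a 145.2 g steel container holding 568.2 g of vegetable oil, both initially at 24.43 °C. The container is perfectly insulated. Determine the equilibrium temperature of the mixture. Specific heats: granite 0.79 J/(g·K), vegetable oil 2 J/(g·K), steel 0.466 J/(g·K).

T_f ≈ 46.0 °C

Let T be the final temperature. ΣQ_i = 0:
101.1×0.79×(T − 371) + 568.2×2×(T − 24.43) + 145.2×0.466×(T − 24.43) = 0
79.87(T − 371) + 1136.4(T − 24.43) + 67.66(T − 24.43) = 0
1283.9 T = 59047
T = 59047 / 1283.9 = 46 °C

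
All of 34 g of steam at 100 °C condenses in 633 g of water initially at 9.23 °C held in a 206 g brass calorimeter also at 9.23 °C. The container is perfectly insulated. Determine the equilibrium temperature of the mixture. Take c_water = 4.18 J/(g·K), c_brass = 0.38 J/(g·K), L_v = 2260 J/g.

Sum of m c ΔT and latent-heat terms is zero:
steam→water at 100 °C releases m L_v = 34·2260 = 76840; condensate cools 100→T: 34·4.18·(T − 100) = 142.12(T − 100); original water: 2645.9(T − 9.23); cup: 78.28(T − 9.23)
2866.3 T = 76840 + 14212 + 25145 = 116197
T ≈ 40.54 °C (< 100 °C, so full condensation is consistent).

T_f ≈ 40.5 °C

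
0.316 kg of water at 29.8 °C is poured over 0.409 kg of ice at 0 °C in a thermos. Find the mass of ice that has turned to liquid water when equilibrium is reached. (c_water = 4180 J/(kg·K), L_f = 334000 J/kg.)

m_melted ≈ 0.118 kg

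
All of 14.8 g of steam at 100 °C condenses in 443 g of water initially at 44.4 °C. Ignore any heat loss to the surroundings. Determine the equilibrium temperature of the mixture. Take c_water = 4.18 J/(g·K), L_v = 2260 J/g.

Sum of m c ΔT and latent-heat terms is zero:
steam→water at 100 °C releases m L_v = 14.8×2260 = 33448; condensate cools 100→T: 14.8×4.18×(T − 100) = 61.86(T − 100); water warms: 443×4.18×(T − 44.4) = 1851.7(T − 44.4)
1913.6 T = 33448 + 6186.4 + 82217 = 121852
T ≈ 63.68 °C (< 100 °C, so full condensation is consistent).

T_f ≈ 63.7 °C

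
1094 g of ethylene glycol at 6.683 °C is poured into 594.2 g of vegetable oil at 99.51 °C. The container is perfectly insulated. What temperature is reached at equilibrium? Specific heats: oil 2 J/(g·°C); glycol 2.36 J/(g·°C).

T_f ≈ 35.9 °C

With ΣQ=0 the equilibrium temperature is the m·c-weighted mean:
T_f = (1188.4×99.51 + 2581.8×6.683) / (1188.4 + 2581.8)
    = 135512 / 3770.2 ≈ 35.94 °C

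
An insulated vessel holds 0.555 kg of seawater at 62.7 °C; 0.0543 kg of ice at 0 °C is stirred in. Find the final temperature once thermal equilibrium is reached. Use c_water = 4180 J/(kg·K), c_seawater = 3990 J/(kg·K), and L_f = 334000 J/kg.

T_f ≈ 49.4 °C

Energy balance with sensible and latent terms:
latent heat to melt: 0.0543×334000 = 18136
  meltwater 0→T: 0.0543×4180×T = 226.97 T
  seawater: 2214.5(T − 62.7)
2441.4 T = 138846 − 18136 = 120710
T ≈ 49.44 °C. Since T > 0 °C, the all-ice-melts assumption holds.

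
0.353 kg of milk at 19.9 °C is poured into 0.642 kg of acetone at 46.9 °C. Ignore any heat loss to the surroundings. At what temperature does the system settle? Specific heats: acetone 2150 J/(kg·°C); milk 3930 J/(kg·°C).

T_f ≈ 33.4 °C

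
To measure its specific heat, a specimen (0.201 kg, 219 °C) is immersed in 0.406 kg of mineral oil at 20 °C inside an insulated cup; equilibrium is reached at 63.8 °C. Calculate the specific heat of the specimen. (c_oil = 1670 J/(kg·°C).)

Taking heat into each body as positive, Σ m c ΔT = 0:
0.201×c×(63.8 − 219) + 0.406×1670×(63.8 − 20) = 0
-31.2 c = -29697
c = -29697/-31.2 ≈ 952 J/(kg·°C)

c ≈ 952 J/(kg·°C)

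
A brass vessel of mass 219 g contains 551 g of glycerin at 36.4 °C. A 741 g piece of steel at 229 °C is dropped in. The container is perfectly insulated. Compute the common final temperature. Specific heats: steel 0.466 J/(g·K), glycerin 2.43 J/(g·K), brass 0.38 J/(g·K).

T_f ≈ 74.0 °C

Setting the total heat transfer to zero:
741×0.466×(T − 229) + 551×2.43×(T − 36.4) + 219×0.38×(T − 36.4) = 0
1767.5 T = 130841
T = 130841/1767.5 ≈ 74.03 °C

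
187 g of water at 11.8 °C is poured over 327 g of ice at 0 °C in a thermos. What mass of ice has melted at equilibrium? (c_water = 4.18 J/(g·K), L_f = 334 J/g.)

m_melted ≈ 27.6 g

Heat available from the water dropping to 0 °C: 187·4.18·11.8 = 9223.6 J.
Fully melting the ice requires m_ice L_f = 327·334 = 109218 J.
That's not enough to melt it all — equilibrium is at 0 °C with ice remaining.
m_melt = 9223.6 / L_f = 27.62 g.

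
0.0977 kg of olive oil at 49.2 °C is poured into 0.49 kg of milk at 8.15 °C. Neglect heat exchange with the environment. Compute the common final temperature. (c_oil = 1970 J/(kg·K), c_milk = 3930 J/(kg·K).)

With ΣQ=0 the equilibrium temperature is the m·c-weighted mean:
T_f = (192.47*49.2 + 1925.7*8.15) / (192.47 + 1925.7)
    = 25164 / 2118.2 ≈ 11.88 °C

T_f ≈ 11.9 °C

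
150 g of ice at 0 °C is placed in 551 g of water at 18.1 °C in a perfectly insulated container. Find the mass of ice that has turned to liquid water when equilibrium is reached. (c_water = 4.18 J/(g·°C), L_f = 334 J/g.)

m_melted ≈ 125 g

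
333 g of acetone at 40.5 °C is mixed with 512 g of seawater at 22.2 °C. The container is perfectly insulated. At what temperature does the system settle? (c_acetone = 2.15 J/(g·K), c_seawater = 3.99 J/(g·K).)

T_f ≈ 26.9 °C

Conservation of energy gives ΣQ = 0:
333*2.15*(T − 40.5) + 512*3.99*(T − 22.2) = 0
(715.95 + 2042.9) T = 715.95*40.5 + 2042.9*22.2
T = 74348 / 2758.8 = 26.9 °C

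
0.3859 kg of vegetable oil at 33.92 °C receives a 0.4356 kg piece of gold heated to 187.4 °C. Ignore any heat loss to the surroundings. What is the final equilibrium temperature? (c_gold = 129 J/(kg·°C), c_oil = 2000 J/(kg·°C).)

|Q_gold| = |Q_oil|:
0.4356*129*(187.4 − T) = 0.3859*2000*(T − 33.92)
56.19(187.4 − T) = 771.8(T − 33.92)
827.99 T = 36710  ⇒  T ≈ 44.34 °C

T_f ≈ 44.3 °C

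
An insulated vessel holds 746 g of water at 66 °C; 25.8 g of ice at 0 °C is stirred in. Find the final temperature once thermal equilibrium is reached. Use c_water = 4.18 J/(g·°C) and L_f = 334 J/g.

T_f ≈ 61.1 °C

Energy conservation, ΣQ = 0:
melt ice: 25.8·334 = 8617.2; warm the meltwater: 107.84 T; water: 3118.3(T − 66)
3226.1 T = 205806 − 8617.2 = 197189
T ≈ 61.12 °C. Since T > 0 °C, the all-ice-melts assumption holds.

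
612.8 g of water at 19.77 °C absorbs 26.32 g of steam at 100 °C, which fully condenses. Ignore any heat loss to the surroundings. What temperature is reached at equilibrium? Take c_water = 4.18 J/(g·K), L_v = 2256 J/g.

Sum of m c ΔT and latent-heat terms is zero:
latent heat released on condensation: 26.32·2256 = 59378
  condensate cools 100→T: 26.32·4.18·(T − 100) = 110.02(T − 100)
  original water: 2561.5(T − 19.77)
2671.5 T = 59378 + 11002 + 50641 = 121021
T ≈ 45.30 °C — below 100 °C, confirming all the steam condensed.

T_f ≈ 45.3 °C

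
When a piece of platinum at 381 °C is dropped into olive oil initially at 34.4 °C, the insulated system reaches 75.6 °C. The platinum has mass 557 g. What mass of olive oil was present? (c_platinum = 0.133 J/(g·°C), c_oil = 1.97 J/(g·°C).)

Let T be the final temperature. ΣQ_i = 0:
557×0.133×(75.6 − 381) + m×1.97×(75.6 − 34.4) = 0
81.16 m = 22624
m = 22624/81.16 ≈ 278.7 g

m ≈ 279 g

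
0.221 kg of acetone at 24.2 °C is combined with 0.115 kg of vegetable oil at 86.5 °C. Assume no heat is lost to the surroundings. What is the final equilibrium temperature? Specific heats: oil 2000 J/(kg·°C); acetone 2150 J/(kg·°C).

With ΣQ=0 the equilibrium temperature is the m·c-weighted mean:
T_f = (230*86.5 + 475.15*24.2) / (230 + 475.15)
    = 31394 / 705.15 ≈ 44.52 °C

T_f ≈ 44.5 °C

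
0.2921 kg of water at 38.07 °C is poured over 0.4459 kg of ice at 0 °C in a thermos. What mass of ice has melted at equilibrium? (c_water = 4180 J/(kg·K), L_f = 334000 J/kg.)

m_melted ≈ 0.139 kg

Heat available from the water dropping to 0 °C: 0.2921·4180·38.07 = 46483 J.
Melting all 0.4459 kg of ice would need 0.4459·334000 = 148931 J.
That's not enough to melt it all — equilibrium is at 0 °C with ice remaining.
Mass melted = 46483/334000 ≈ 0.1392 kg.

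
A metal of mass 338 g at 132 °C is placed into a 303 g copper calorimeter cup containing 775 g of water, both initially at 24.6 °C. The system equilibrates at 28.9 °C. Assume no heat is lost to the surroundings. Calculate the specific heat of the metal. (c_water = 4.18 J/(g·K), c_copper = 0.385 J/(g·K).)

Let T be the final temperature. ΣQ_i = 0:
338·c·(28.9 − 132) + 775·4.18·(28.9 − 24.6) + 303·0.385·(28.9 − 24.6) = 0
-34848 c = -14431
c = -14431/-34848 ≈ 0.4141 J/(g·K)

c ≈ 0.414 J/(g·K)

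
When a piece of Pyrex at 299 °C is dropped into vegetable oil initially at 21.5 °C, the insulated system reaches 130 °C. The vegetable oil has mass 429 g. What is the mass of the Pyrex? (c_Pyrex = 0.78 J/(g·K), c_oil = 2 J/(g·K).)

m ≈ 706 g

|Q_Pyrex| = |Q_oil|:
m·0.78·(299 − 130) = 429·2·(130 − 21.5)
131.82 m = 93093  ⇒  m ≈ 706.2 g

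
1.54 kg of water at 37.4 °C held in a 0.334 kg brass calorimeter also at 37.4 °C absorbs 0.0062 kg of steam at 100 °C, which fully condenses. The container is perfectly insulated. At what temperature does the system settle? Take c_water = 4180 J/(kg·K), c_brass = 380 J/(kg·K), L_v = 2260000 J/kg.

T_f ≈ 39.8 °C

Conservation of energy gives ΣQ = 0:
latent heat released on condensation: 0.0062×2260000 = 14012; condensate cools 100→T: 0.0062×4180×(T − 100) = 25.92(T − 100); water warms: 1.54×4180×(T − 37.4) = 6437.2(T − 37.4); cup: 126.92(T − 37.4)
6590 T = 14012 + 2591.6 + 245498 = 262102
T ≈ 39.77 °C (< 100 °C, so full condensation is consistent).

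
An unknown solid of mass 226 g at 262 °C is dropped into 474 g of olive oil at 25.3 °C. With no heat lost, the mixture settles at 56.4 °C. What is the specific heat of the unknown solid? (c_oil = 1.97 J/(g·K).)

c ≈ 0.625 J/(g·K)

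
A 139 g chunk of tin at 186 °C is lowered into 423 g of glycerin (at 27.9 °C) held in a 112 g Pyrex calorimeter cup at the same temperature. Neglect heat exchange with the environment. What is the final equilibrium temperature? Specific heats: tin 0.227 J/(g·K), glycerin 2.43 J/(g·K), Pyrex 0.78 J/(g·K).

T_f ≈ 32.2 °C

Let T be the final temperature. ΣQ_i = 0:
139·0.227·(T − 186) + 423·2.43·(T − 27.9) + 112·0.78·(T − 27.9) = 0
31.55(T − 186) + 1027.9(T − 27.9) + 87.36(T − 27.9) = 0
1146.8 T = 36984
T = 36984/1146.8 ≈ 32.25 °C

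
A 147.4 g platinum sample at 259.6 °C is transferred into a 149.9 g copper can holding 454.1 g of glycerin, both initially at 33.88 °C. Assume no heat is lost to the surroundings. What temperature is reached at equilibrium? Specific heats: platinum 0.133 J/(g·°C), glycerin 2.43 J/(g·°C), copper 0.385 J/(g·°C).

T_f ≈ 37.6 °C

Energy conservation, ΣQ = 0:
147.4*0.133*(T − 259.6) + 454.1*2.43*(T − 33.88) + 149.9*0.385*(T − 33.88) = 0
1180.8 T = 44430
T ≈ 37.63 °C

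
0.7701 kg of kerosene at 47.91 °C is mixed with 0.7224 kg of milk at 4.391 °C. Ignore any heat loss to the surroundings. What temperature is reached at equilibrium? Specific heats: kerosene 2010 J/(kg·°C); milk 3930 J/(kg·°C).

T_f ≈ 19.7 °C

T_f = Σ m_i c_i T_i / Σ m_i c_i:
T_f = (1547.9×47.91 + 2839×4.391) / (1547.9 + 2839)
    = 86626 / 4386.9 ≈ 19.75 °C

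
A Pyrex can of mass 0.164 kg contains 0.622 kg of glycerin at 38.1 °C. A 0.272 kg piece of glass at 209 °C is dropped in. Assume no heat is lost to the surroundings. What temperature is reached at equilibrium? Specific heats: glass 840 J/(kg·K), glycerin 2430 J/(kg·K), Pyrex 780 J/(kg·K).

Setting the total heat transfer to zero:
0.272×840×(T − 209) + 0.622×2430×(T − 38.1) + 0.164×780×(T − 38.1) = 0
228.48(T − 209) + 1511.5(T − 38.1) + 127.92(T − 38.1) = 0
(228.48 + 1511.5 + 127.92) T = 228.48×209 + 1511.5×38.1 + 127.92×38.1
T ≈ 59.00 °C

T_f ≈ 59.0 °C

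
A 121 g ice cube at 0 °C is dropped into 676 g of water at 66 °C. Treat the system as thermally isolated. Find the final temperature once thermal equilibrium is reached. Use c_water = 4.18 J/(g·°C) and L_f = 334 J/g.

Heat gained plus heat lost sum to zero:
fusion: m_ice L_f = 121×334 = 40414; warm the meltwater: 505.78 T; water: 2825.7(T − 66)
3331.5 T = 186495 − 40414 = 146081
T ≈ 43.85 °C. Since T > 0 °C, the all-ice-melts assumption holds.

T_f ≈ 43.8 °C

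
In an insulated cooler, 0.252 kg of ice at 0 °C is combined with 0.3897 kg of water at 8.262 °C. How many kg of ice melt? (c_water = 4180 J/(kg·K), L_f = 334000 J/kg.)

m_melted ≈ 0.0403 kg

Water can give up m c ΔT = 0.3897·4180·8.262 = 13458 J before reaching 0 °C.
Fully melting the ice requires m_ice L_f = 0.252·334000 = 84168 J.
13458 J < 84168 J, so only part of the ice melts and the system sits at 0 °C.
Mass melted = 13458/334000 ≈ 0.04029 kg.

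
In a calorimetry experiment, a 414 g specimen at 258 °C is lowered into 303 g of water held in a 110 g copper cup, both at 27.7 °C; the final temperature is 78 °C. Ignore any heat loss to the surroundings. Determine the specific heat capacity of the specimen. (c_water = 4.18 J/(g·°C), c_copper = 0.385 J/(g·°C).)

Setting the total heat transfer to zero:
414×c×(78 − 258) + 303×4.18×(78 − 27.7) + 110×0.385×(78 − 27.7) = 0
-74520 c = -65837
c = -65837/-74520 ≈ 0.8835 J/(g·°C)

c ≈ 0.883 J/(g·°C)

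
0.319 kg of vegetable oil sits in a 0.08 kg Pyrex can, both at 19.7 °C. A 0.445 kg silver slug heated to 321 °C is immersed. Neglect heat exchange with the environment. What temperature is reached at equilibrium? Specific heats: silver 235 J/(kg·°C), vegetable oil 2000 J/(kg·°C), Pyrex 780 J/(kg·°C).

T_f ≈ 58.8 °C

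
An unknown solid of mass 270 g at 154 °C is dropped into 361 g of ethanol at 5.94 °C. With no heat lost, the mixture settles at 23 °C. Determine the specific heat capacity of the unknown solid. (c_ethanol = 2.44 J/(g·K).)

m_s c (T_s − T_f) = m_ethanol c_ethanol (T_f − T_0):
270×c×(154 − 23) = 361×2.44×(23 − 5.94)
35370 c = 15027  ⇒  c ≈ 0.4249 J/(g·K)

c ≈ 0.425 J/(g·K)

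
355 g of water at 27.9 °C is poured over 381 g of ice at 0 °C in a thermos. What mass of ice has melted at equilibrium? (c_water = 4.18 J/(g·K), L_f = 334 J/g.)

Water can give up m c ΔT = 355×4.18×27.9 = 41401 J before reaching 0 °C.
Fully melting the ice requires m_ice L_f = 381×334 = 127254 J.
41401 J < 127254 J, so only part of the ice melts and the system sits at 0 °C.
m_melted×334 = 41401  ⇒  m_melted ≈ 124 g.

m_melted ≈ 124 g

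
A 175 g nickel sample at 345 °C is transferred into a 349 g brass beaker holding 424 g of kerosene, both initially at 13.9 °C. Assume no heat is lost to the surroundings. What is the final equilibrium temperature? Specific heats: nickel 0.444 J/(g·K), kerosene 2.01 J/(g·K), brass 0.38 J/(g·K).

T_f ≈ 38.1 °C

Conservation of energy gives ΣQ = 0:
175*0.444*(T − 345) + 424*2.01*(T − 13.9) + 349*0.38*(T − 13.9) = 0
1062.6 T = 40496
T = 40496 / 1062.6 = 38.1 °C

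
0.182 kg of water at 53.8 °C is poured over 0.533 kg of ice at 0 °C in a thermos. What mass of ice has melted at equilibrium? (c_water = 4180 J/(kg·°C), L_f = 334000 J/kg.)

m_melted ≈ 0.123 kg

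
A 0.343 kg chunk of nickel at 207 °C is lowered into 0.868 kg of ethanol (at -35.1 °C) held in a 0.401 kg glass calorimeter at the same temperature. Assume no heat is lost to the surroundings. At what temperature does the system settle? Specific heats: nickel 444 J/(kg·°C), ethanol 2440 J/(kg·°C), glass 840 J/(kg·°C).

T_f ≈ -21.0 °C

Energy conservation, ΣQ = 0:
0.343·444·(T − 207) + 0.868·2440·(T − (-35.1)) + 0.401·840·(T − (-35.1)) = 0
152.29(T − 207) + 2117.9(T − (-35.1)) + 336.84(T − (-35.1)) = 0
(152.29 + 2117.9 + 336.84) T = 152.29·207 + 2117.9·(-35.1) + 336.84·(-35.1)
T = -54638/2607.1 ≈ -20.96 °C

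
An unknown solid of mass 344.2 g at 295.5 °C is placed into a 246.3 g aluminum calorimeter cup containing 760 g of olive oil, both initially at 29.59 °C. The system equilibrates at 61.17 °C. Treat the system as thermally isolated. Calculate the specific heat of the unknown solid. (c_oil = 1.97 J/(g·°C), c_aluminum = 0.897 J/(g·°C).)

Setting the total heat transfer to zero:
344.2×c×(61.17 − 295.5) + 760×1.97×(61.17 − 29.59) + 246.3×0.897×(61.17 − 29.59) = 0
-80656 c = -54259
c = -54259/-80656 ≈ 0.6727 J/(g·°C)

c ≈ 0.673 J/(g·°C)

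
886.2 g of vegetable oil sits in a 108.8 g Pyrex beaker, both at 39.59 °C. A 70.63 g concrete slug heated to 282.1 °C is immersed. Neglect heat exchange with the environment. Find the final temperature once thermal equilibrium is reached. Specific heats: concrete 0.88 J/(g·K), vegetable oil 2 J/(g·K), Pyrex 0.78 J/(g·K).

Taking heat into each body as positive, Σ m c ΔT = 0:
70.63·0.88·(T − 282.1) + 886.2·2·(T − 39.59) + 108.8·0.78·(T − 39.59) = 0
62.15(T − 282.1) + 1772.4(T − 39.59) + 84.86(T − 39.59) = 0
1919.4 T = 91063
T = 91063 / 1919.4 = 47.4 °C

T_f ≈ 47.4 °C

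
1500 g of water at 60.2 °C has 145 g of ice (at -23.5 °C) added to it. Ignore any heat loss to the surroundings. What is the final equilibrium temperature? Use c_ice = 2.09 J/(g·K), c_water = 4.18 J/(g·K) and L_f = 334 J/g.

Heat gained plus heat lost sum to zero:
warm ice to 0 °C: 145×2.09×(0 − (-23.5)) = 7121.7
  latent heat to melt: 145×334 = 48430
  warm the meltwater: 606.1 T
  water cools: 1500×4.18×(T − 60.2) = 6270(T − 60.2)
6876.1 T = 377454 − 55552 = 321902
T ≈ 46.81 °C (positive, so assuming full melt was valid).

T_f ≈ 46.8 °C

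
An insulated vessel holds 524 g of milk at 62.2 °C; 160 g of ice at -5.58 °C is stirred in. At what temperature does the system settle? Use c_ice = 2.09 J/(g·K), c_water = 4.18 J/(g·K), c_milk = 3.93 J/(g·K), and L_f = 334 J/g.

Heat gained plus heat lost sum to zero:
warm ice to 0 °C: 160×2.09×(0 − (-5.58)) = 1866; latent heat to melt: 160×334 = 53440; meltwater 0→T: 160×4.18×T = 668.8 T; milk: 2059.3(T − 62.2)
2728.1 T = 128090 − 55306 = 72784
T ≈ 26.68 °C — above 0 °C, consistent with complete melting.

T_f ≈ 26.7 °C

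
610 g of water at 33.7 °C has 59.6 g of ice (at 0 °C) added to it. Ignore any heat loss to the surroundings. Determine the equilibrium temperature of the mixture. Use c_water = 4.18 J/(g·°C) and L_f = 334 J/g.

T_f ≈ 23.6 °C

Heat gained plus heat lost sum to zero:
fusion: m_ice L_f = 59.6·334 = 19906; warm the meltwater: 249.13 T; water: 2549.8(T − 33.7)
2798.9 T = 85928 − 19906 = 66022
T ≈ 23.59 °C. Since T > 0 °C, the all-ice-melts assumption holds.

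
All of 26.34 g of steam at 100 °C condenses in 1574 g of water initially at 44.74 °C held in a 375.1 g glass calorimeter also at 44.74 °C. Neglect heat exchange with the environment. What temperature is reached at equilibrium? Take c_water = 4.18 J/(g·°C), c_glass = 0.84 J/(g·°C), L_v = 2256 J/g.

Heat gained plus heat lost sum to zero:
steam→water at 100 °C releases m L_v = 26.34·2256 = 59423
  condensed water 100 °C→T: 110.1(T − 100)
  original water: 6579.3(T − 44.74)
  cup: 315.08(T − 44.74)
7004.5 T = 59423 + 11010 + 308456 = 378889
T ≈ 54.09 °C, under the boiling point, so the assumption holds.

T_f ≈ 54.1 °C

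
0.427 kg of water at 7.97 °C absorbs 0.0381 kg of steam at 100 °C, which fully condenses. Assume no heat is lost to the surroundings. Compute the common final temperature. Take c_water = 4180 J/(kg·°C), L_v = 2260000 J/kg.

T_f ≈ 59.8 °C

Heat gained plus heat lost sum to zero:
latent heat released on condensation: 0.0381×2260000 = 86106; condensate cools 100→T: 0.0381×4180×(T − 100) = 159.26(T − 100); water warms: 0.427×4180×(T − 7.97) = 1784.9(T − 7.97)
1944.1 T = 86106 + 15926 + 14225 = 116257
T ≈ 59.80 °C, under the boiling point, so the assumption holds.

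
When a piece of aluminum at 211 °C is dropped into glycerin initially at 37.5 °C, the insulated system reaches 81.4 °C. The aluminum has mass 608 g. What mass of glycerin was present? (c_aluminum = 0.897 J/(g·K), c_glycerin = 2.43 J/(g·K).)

m ≈ 663 g

Setting the total heat transfer to zero:
608×0.897×(81.4 − 211) + m×2.43×(81.4 − 37.5) = 0
106.68 m = 70681
m = 70681/106.68 ≈ 662.6 g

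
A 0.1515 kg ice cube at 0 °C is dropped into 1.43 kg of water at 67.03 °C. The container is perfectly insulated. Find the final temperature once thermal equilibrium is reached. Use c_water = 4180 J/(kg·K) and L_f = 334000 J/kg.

T_f ≈ 53.0 °C

Energy balance with sensible and latent terms:
latent heat to melt: 0.1515·334000 = 50601; warm the meltwater: 633.27 T; water cools: 1.43·4180·(T − 67.03) = 5977.4(T − 67.03)
6610.7 T = 400665 − 50601 = 350064
T ≈ 52.95 °C. Since T > 0 °C, the all-ice-melts assumption holds.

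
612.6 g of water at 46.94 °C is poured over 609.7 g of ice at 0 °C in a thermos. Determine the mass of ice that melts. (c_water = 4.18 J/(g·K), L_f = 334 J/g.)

m_melted ≈ 360 g

Water can give up m c ΔT = 612.6×4.18×46.94 = 120198 J before reaching 0 °C.
To melt every bit of ice: 609.7×334 = 203640 J.
Since 120198 < 203640 J, not all the ice melts; equilibrium is at 0 °C.
m_melted×334 = 120198  ⇒  m_melted ≈ 359.9 g.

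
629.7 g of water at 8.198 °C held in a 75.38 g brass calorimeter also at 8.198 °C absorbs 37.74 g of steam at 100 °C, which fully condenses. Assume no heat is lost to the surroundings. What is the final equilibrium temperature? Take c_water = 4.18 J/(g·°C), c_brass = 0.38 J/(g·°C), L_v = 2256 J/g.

T_f ≈ 43.5 °C

Energy conservation, ΣQ = 0:
latent heat released on condensation: 37.74·2256 = 85141
  condensed water 100 °C→T: 157.75(T − 100)
  original water: 2632.1(T − 8.198)
  cup: 28.64(T − 8.198)
2818.5 T = 85141 + 15775 + 21813 = 122730
T ≈ 43.54 °C (< 100 °C, so full condensation is consistent).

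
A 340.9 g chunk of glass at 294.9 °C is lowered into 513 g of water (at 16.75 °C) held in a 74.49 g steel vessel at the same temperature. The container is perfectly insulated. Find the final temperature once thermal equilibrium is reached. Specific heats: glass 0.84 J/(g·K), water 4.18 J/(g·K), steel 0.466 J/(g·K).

Energy conservation, ΣQ = 0:
340.9·0.84·(T − 294.9) + 513·4.18·(T − 16.75) + 74.49·0.466·(T − 16.75) = 0
286.36(T − 294.9) + 2144.3(T − 16.75) + 34.71(T − 16.75) = 0
(286.36 + 2144.3 + 34.71) T = 286.36·294.9 + 2144.3·16.75 + 34.71·16.75
T = 120946 / 2465.4 = 49.1 °C

T_f ≈ 49.1 °C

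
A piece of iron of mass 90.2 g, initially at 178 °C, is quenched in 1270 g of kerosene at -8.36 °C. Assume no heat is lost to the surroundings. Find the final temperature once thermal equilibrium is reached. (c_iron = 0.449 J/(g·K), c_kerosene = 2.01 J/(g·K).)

T_f ≈ -5.4 °C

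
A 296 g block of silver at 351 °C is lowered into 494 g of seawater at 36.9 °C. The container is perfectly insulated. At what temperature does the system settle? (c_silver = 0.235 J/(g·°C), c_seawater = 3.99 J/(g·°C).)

T_f ≈ 47.6 °C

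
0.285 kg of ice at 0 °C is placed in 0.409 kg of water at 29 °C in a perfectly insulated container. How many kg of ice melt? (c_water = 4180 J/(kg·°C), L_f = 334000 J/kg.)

Cooling the water to 0 °C releases 0.409·4180·29 = 49579 J.
To melt every bit of ice: 0.285·334000 = 95190 J.
Since 49579 < 95190 J, not all the ice melts; equilibrium is at 0 °C.
Mass melted = 49579/334000 ≈ 0.1484 kg.

m_melted ≈ 0.148 kg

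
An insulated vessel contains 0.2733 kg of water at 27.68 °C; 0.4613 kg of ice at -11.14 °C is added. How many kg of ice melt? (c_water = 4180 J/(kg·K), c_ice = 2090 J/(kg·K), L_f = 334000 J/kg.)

m_melted ≈ 0.0625 kg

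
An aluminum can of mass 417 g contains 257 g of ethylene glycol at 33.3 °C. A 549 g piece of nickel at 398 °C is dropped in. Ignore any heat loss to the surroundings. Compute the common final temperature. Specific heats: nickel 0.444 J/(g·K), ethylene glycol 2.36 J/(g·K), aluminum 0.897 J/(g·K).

T_f ≈ 105.9 °C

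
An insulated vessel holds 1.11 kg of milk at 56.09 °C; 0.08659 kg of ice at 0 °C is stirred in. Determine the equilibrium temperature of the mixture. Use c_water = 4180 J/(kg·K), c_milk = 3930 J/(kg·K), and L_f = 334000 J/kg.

T_f ≈ 45.7 °C

Sum of m c ΔT and latent-heat terms is zero:
melt ice: 0.08659×334000 = 28921
  meltwater 0→T: 0.08659×4180×T = 361.95 T
  milk cools: 1.11×3930×(T − 56.09) = 4362.3(T − 56.09)
4724.2 T = 244681 − 28921 = 215760
T ≈ 45.67 °C (positive, so assuming full melt was valid).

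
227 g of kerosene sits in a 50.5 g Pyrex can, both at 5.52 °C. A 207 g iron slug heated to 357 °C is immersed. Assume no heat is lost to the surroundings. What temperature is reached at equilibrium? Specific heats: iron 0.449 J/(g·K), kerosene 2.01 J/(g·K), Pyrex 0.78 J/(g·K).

Heat gained plus heat lost sum to zero:
207×0.449×(T − 357) + 227×2.01×(T − 5.52) + 50.5×0.78×(T − 5.52) = 0
588.6 T = 35917
T = 35917/588.6 ≈ 61.02 °C

T_f ≈ 61.0 °C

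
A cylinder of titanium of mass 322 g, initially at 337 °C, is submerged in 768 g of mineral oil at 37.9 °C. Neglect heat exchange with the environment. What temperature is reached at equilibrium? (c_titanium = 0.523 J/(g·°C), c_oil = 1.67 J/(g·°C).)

Net heat exchanged in the isolated system is zero:
322×0.523×(T − 337) + 768×1.67×(T − 37.9) = 0
168.41(T − 337) + 1282.6(T − 37.9) = 0
1451 T = 105362
T = 105362 / 1451 = 72.6 °C

T_f ≈ 72.6 °C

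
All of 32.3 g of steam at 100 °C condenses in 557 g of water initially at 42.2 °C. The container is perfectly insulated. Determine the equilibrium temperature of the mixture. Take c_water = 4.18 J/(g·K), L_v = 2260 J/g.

Let T be the final temperature. ΣQ_i = 0:
steam→water at 100 °C releases m L_v = 32.3×2260 = 72998; condensed water 100 °C→T: 135.01(T − 100); water warms: 557×4.18×(T − 42.2) = 2328.3(T − 42.2)
2463.3 T = 72998 + 13501 + 98253 = 184752
T ≈ 75.00 °C (< 100 °C, so full condensation is consistent).

T_f ≈ 75.0 °C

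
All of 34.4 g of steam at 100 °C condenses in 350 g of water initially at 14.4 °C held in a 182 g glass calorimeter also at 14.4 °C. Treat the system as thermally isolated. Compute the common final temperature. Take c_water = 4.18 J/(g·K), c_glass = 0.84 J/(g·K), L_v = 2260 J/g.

Energy conservation, ΣQ = 0:
latent heat released on condensation: 34.4·2260 = 77744; condensed water 100 °C→T: 143.79(T − 100); original water: 1463(T − 14.4); cup: 152.88(T − 14.4)
1759.7 T = 77744 + 14379 + 23269 = 115392
T ≈ 65.58 °C, under the boiling point, so the assumption holds.

T_f ≈ 65.6 °C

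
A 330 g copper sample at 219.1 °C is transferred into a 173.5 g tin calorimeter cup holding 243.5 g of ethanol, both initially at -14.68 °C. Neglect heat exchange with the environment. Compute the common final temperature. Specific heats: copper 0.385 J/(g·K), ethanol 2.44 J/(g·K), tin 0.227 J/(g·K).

T_f ≈ 24.4 °C

Setting the total heat transfer to zero:
330·0.385·(T − 219.1) + 243.5·2.44·(T − (-14.68)) + 173.5·0.227·(T − (-14.68)) = 0
127.05(T − 219.1) + 594.14(T − (-14.68)) + 39.38(T − (-14.68)) = 0
(127.05 + 594.14 + 39.38) T = 127.05·219.1 + 594.14·(-14.68) + 39.38·(-14.68)
T = 18537 / 760.57 = 24.4 °C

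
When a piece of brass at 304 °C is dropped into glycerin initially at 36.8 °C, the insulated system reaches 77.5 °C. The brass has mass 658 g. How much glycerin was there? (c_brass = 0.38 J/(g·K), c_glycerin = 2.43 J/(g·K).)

Net heat exchanged in the isolated system is zero:
658·0.38·(77.5 − 304) + m·2.43·(77.5 − 36.8) = 0
98.9 m = 56634
m = 56634/98.9 ≈ 572.6 g

m ≈ 573 g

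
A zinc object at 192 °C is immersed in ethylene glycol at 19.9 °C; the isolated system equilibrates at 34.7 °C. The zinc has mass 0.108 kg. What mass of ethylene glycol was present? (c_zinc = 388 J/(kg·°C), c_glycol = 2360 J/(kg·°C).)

Setting the total heat transfer to zero:
0.108·388·(34.7 − 192) + m·2360·(34.7 − 19.9) = 0
34928 m = 6591.5
m = 6591.5/34928 ≈ 0.1887 kg

m ≈ 0.189 kg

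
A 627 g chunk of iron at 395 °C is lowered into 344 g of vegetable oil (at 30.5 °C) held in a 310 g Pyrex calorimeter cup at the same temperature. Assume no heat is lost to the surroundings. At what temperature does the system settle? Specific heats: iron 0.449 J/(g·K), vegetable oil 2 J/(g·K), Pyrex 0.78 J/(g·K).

T_f ≈ 115.2 °C

Setting the total heat transfer to zero:
627×0.449×(T − 395) + 344×2×(T − 30.5) + 310×0.78×(T − 30.5) = 0
281.52(T − 395) + 688(T − 30.5) + 241.8(T − 30.5) = 0
1211.3 T = 139560
T ≈ 115.21 °C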